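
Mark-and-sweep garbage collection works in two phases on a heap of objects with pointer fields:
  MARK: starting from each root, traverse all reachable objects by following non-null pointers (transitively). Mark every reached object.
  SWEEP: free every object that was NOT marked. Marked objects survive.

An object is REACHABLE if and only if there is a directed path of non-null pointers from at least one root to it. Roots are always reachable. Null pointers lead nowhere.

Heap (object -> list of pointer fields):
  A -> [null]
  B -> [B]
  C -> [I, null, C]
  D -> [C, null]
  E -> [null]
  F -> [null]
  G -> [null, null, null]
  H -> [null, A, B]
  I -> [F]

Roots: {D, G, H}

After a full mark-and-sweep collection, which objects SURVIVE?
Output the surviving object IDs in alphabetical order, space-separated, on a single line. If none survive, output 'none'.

Answer: A B C D F G H I

Derivation:
Roots: D G H
Mark D: refs=C null, marked=D
Mark G: refs=null null null, marked=D G
Mark H: refs=null A B, marked=D G H
Mark C: refs=I null C, marked=C D G H
Mark A: refs=null, marked=A C D G H
Mark B: refs=B, marked=A B C D G H
Mark I: refs=F, marked=A B C D G H I
Mark F: refs=null, marked=A B C D F G H I
Unmarked (collected): E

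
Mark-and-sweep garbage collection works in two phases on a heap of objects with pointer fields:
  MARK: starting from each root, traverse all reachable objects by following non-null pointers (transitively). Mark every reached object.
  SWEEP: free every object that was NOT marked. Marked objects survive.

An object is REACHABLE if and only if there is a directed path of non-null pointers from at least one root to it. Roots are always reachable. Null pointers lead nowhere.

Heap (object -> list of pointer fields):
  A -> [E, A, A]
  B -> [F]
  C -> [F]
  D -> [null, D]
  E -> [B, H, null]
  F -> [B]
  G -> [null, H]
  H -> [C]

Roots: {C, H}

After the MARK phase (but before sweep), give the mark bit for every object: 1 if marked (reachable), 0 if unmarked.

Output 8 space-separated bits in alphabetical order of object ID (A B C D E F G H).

Roots: C H
Mark C: refs=F, marked=C
Mark H: refs=C, marked=C H
Mark F: refs=B, marked=C F H
Mark B: refs=F, marked=B C F H
Unmarked (collected): A D E G

Answer: 0 1 1 0 0 1 0 1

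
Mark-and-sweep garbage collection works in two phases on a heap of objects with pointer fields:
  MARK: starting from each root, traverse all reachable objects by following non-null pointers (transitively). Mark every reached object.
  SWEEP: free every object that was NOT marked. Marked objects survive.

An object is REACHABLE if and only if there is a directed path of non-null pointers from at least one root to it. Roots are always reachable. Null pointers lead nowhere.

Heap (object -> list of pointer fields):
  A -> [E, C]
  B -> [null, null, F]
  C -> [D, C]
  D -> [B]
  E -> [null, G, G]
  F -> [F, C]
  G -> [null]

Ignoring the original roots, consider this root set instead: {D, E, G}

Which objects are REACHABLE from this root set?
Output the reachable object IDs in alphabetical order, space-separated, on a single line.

Roots: D E G
Mark D: refs=B, marked=D
Mark E: refs=null G G, marked=D E
Mark G: refs=null, marked=D E G
Mark B: refs=null null F, marked=B D E G
Mark F: refs=F C, marked=B D E F G
Mark C: refs=D C, marked=B C D E F G
Unmarked (collected): A

Answer: B C D E F G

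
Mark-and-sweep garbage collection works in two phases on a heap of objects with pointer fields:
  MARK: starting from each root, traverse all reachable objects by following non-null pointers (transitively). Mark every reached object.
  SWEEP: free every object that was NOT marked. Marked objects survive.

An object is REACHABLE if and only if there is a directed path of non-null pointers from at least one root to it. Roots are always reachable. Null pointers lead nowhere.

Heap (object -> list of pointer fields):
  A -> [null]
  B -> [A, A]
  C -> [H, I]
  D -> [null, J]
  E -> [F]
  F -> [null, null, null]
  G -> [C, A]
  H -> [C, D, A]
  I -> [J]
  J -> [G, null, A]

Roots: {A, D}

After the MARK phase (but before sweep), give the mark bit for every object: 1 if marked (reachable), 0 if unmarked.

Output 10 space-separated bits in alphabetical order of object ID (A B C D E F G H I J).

Answer: 1 0 1 1 0 0 1 1 1 1

Derivation:
Roots: A D
Mark A: refs=null, marked=A
Mark D: refs=null J, marked=A D
Mark J: refs=G null A, marked=A D J
Mark G: refs=C A, marked=A D G J
Mark C: refs=H I, marked=A C D G J
Mark H: refs=C D A, marked=A C D G H J
Mark I: refs=J, marked=A C D G H I J
Unmarked (collected): B E F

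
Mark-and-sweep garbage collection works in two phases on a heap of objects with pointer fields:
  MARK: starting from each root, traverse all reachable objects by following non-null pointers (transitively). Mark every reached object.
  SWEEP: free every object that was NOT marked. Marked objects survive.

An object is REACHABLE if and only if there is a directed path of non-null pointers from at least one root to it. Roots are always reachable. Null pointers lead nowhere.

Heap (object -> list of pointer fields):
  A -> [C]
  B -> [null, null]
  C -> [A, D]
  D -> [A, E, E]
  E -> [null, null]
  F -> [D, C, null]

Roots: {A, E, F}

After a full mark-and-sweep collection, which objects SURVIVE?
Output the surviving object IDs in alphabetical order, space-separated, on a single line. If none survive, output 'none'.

Roots: A E F
Mark A: refs=C, marked=A
Mark E: refs=null null, marked=A E
Mark F: refs=D C null, marked=A E F
Mark C: refs=A D, marked=A C E F
Mark D: refs=A E E, marked=A C D E F
Unmarked (collected): B

Answer: A C D E F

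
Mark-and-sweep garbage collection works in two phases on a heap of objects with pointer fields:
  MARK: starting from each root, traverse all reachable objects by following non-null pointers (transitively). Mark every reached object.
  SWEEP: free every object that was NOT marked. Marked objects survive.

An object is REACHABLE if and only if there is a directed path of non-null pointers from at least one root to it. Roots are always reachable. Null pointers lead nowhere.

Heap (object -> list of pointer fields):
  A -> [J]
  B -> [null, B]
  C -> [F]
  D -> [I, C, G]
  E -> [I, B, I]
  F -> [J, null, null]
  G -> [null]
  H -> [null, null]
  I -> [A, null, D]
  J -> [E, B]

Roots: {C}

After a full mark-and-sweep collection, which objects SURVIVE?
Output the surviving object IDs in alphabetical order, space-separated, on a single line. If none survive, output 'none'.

Roots: C
Mark C: refs=F, marked=C
Mark F: refs=J null null, marked=C F
Mark J: refs=E B, marked=C F J
Mark E: refs=I B I, marked=C E F J
Mark B: refs=null B, marked=B C E F J
Mark I: refs=A null D, marked=B C E F I J
Mark A: refs=J, marked=A B C E F I J
Mark D: refs=I C G, marked=A B C D E F I J
Mark G: refs=null, marked=A B C D E F G I J
Unmarked (collected): H

Answer: A B C D E F G I J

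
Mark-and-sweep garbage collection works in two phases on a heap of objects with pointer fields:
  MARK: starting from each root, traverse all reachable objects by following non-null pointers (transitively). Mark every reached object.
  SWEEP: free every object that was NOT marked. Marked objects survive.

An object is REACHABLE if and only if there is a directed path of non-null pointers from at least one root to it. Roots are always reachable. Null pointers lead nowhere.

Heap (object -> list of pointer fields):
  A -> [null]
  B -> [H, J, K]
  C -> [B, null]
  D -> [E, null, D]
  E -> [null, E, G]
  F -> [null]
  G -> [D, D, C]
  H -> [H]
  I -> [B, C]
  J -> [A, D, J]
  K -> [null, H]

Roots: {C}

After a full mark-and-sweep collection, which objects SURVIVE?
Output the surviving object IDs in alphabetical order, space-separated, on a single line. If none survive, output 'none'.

Answer: A B C D E G H J K

Derivation:
Roots: C
Mark C: refs=B null, marked=C
Mark B: refs=H J K, marked=B C
Mark H: refs=H, marked=B C H
Mark J: refs=A D J, marked=B C H J
Mark K: refs=null H, marked=B C H J K
Mark A: refs=null, marked=A B C H J K
Mark D: refs=E null D, marked=A B C D H J K
Mark E: refs=null E G, marked=A B C D E H J K
Mark G: refs=D D C, marked=A B C D E G H J K
Unmarked (collected): F I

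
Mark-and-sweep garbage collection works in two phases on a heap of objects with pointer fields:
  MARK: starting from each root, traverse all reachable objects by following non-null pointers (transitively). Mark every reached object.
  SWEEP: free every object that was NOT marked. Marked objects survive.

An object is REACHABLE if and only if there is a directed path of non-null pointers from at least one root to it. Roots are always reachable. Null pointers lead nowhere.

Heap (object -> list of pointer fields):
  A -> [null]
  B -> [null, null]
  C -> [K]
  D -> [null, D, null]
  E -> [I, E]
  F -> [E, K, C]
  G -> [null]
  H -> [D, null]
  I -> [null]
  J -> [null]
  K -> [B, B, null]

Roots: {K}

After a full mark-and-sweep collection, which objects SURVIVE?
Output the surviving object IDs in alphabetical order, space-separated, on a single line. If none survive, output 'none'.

Roots: K
Mark K: refs=B B null, marked=K
Mark B: refs=null null, marked=B K
Unmarked (collected): A C D E F G H I J

Answer: B K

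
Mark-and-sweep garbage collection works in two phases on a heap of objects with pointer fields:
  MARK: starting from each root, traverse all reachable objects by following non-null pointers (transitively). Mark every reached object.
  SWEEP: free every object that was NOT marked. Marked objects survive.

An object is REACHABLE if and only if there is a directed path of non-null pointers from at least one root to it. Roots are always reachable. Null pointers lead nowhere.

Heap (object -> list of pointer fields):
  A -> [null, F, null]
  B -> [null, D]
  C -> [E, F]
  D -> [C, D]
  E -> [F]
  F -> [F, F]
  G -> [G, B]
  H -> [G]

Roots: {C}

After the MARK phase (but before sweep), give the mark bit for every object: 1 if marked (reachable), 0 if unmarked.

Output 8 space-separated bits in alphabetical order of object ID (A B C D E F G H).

Roots: C
Mark C: refs=E F, marked=C
Mark E: refs=F, marked=C E
Mark F: refs=F F, marked=C E F
Unmarked (collected): A B D G H

Answer: 0 0 1 0 1 1 0 0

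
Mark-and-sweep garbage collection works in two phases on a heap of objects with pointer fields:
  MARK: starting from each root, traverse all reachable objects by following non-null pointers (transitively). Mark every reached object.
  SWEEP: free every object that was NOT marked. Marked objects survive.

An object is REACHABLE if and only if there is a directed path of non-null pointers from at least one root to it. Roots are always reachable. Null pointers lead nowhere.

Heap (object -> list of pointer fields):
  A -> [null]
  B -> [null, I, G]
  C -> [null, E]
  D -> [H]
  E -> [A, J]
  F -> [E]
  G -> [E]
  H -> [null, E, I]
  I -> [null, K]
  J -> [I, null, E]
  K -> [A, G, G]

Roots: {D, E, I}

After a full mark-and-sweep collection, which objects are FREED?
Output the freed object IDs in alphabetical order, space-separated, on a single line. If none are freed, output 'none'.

Roots: D E I
Mark D: refs=H, marked=D
Mark E: refs=A J, marked=D E
Mark I: refs=null K, marked=D E I
Mark H: refs=null E I, marked=D E H I
Mark A: refs=null, marked=A D E H I
Mark J: refs=I null E, marked=A D E H I J
Mark K: refs=A G G, marked=A D E H I J K
Mark G: refs=E, marked=A D E G H I J K
Unmarked (collected): B C F

Answer: B C F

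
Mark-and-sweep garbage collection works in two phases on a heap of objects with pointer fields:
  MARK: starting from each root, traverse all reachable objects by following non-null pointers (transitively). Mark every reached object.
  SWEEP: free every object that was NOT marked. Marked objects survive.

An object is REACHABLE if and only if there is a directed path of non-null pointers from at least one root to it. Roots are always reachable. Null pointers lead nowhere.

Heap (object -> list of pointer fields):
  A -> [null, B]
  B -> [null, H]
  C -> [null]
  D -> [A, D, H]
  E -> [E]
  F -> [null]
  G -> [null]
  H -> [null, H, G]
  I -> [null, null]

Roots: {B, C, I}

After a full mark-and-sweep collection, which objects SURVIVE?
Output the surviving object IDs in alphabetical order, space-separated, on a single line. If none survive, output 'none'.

Roots: B C I
Mark B: refs=null H, marked=B
Mark C: refs=null, marked=B C
Mark I: refs=null null, marked=B C I
Mark H: refs=null H G, marked=B C H I
Mark G: refs=null, marked=B C G H I
Unmarked (collected): A D E F

Answer: B C G H I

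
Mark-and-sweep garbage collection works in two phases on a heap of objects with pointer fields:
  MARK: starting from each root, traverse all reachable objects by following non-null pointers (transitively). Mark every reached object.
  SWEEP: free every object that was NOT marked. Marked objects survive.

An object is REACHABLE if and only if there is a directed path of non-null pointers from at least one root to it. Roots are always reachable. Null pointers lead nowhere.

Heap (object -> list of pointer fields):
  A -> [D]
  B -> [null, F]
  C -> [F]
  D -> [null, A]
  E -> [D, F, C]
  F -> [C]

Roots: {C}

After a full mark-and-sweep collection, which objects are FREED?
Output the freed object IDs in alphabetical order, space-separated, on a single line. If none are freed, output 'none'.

Answer: A B D E

Derivation:
Roots: C
Mark C: refs=F, marked=C
Mark F: refs=C, marked=C F
Unmarked (collected): A B D E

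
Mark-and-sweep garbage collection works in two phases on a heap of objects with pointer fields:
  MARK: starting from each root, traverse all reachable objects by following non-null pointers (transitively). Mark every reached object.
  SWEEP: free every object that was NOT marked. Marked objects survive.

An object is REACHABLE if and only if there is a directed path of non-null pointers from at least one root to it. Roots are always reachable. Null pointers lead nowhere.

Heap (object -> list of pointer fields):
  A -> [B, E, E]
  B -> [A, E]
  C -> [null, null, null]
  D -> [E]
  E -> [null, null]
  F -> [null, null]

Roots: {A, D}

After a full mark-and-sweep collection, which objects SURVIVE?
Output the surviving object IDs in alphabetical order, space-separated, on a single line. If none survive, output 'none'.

Roots: A D
Mark A: refs=B E E, marked=A
Mark D: refs=E, marked=A D
Mark B: refs=A E, marked=A B D
Mark E: refs=null null, marked=A B D E
Unmarked (collected): C F

Answer: A B D E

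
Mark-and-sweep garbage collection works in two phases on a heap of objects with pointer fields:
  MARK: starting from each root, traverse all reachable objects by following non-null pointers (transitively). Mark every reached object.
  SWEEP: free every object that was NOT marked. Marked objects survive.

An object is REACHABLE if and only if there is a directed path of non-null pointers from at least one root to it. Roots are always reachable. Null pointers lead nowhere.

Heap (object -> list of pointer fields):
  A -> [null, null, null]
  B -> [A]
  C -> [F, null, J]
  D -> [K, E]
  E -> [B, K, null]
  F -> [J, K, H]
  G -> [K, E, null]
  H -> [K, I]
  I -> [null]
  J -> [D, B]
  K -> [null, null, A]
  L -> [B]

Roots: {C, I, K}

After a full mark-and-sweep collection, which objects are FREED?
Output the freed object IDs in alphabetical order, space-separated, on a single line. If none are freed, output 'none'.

Answer: G L

Derivation:
Roots: C I K
Mark C: refs=F null J, marked=C
Mark I: refs=null, marked=C I
Mark K: refs=null null A, marked=C I K
Mark F: refs=J K H, marked=C F I K
Mark J: refs=D B, marked=C F I J K
Mark A: refs=null null null, marked=A C F I J K
Mark H: refs=K I, marked=A C F H I J K
Mark D: refs=K E, marked=A C D F H I J K
Mark B: refs=A, marked=A B C D F H I J K
Mark E: refs=B K null, marked=A B C D E F H I J K
Unmarked (collected): G L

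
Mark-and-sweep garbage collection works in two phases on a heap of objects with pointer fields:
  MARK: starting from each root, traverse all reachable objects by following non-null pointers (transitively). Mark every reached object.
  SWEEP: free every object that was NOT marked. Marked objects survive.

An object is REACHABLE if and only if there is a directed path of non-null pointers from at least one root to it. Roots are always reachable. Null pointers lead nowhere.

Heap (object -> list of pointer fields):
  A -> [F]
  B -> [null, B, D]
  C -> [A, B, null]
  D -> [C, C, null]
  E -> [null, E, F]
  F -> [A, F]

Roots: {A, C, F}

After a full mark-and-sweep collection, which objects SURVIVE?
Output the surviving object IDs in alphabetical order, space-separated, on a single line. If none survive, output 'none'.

Roots: A C F
Mark A: refs=F, marked=A
Mark C: refs=A B null, marked=A C
Mark F: refs=A F, marked=A C F
Mark B: refs=null B D, marked=A B C F
Mark D: refs=C C null, marked=A B C D F
Unmarked (collected): E

Answer: A B C D F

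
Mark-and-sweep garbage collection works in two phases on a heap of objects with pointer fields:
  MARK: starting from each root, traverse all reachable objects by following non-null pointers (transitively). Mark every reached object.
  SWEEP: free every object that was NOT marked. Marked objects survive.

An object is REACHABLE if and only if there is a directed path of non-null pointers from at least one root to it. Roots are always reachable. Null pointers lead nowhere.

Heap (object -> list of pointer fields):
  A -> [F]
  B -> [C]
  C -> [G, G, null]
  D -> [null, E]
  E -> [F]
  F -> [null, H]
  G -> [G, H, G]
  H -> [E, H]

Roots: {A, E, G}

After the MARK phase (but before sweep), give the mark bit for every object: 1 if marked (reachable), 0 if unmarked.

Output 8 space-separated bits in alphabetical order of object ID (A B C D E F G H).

Answer: 1 0 0 0 1 1 1 1

Derivation:
Roots: A E G
Mark A: refs=F, marked=A
Mark E: refs=F, marked=A E
Mark G: refs=G H G, marked=A E G
Mark F: refs=null H, marked=A E F G
Mark H: refs=E H, marked=A E F G H
Unmarked (collected): B C D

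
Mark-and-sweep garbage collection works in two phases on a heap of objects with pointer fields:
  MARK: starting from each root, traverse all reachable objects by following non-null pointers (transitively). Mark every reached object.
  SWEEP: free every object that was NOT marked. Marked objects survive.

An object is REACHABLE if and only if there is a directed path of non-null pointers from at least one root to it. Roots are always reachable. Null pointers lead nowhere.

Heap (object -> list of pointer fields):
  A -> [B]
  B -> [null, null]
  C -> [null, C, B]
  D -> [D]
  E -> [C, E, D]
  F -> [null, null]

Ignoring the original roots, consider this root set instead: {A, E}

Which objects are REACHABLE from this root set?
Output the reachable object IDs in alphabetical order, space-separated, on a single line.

Answer: A B C D E

Derivation:
Roots: A E
Mark A: refs=B, marked=A
Mark E: refs=C E D, marked=A E
Mark B: refs=null null, marked=A B E
Mark C: refs=null C B, marked=A B C E
Mark D: refs=D, marked=A B C D E
Unmarked (collected): F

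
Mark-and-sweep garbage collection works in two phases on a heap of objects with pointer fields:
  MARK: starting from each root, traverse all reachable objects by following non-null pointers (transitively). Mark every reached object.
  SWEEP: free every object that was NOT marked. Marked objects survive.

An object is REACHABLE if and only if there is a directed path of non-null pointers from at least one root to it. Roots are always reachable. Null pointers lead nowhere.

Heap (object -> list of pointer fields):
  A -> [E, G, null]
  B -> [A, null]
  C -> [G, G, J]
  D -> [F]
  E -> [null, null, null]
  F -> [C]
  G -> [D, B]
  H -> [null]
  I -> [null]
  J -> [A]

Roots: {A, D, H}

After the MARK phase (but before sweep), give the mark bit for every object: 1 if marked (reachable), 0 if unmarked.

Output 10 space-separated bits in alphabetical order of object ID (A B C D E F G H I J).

Answer: 1 1 1 1 1 1 1 1 0 1

Derivation:
Roots: A D H
Mark A: refs=E G null, marked=A
Mark D: refs=F, marked=A D
Mark H: refs=null, marked=A D H
Mark E: refs=null null null, marked=A D E H
Mark G: refs=D B, marked=A D E G H
Mark F: refs=C, marked=A D E F G H
Mark B: refs=A null, marked=A B D E F G H
Mark C: refs=G G J, marked=A B C D E F G H
Mark J: refs=A, marked=A B C D E F G H J
Unmarked (collected): I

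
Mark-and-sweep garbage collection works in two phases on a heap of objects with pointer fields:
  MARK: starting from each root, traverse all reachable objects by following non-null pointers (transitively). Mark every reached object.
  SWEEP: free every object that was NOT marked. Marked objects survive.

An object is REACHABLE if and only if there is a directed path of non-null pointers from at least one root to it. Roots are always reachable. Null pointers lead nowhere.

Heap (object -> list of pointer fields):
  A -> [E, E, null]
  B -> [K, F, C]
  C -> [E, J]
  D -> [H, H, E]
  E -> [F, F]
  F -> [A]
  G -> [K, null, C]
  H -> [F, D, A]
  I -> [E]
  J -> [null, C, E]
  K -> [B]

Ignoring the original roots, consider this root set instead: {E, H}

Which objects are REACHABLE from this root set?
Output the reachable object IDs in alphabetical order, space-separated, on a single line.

Answer: A D E F H

Derivation:
Roots: E H
Mark E: refs=F F, marked=E
Mark H: refs=F D A, marked=E H
Mark F: refs=A, marked=E F H
Mark D: refs=H H E, marked=D E F H
Mark A: refs=E E null, marked=A D E F H
Unmarked (collected): B C G I J K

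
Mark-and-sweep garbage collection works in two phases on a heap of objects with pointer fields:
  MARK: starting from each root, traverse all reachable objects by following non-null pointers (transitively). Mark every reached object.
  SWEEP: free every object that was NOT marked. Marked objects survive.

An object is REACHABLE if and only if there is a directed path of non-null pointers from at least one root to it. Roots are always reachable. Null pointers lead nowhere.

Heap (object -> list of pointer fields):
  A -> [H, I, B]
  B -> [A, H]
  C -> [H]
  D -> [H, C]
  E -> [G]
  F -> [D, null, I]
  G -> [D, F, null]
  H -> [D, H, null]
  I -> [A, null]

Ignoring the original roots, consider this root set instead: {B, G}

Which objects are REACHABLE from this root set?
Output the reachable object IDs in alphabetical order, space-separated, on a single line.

Answer: A B C D F G H I

Derivation:
Roots: B G
Mark B: refs=A H, marked=B
Mark G: refs=D F null, marked=B G
Mark A: refs=H I B, marked=A B G
Mark H: refs=D H null, marked=A B G H
Mark D: refs=H C, marked=A B D G H
Mark F: refs=D null I, marked=A B D F G H
Mark I: refs=A null, marked=A B D F G H I
Mark C: refs=H, marked=A B C D F G H I
Unmarked (collected): E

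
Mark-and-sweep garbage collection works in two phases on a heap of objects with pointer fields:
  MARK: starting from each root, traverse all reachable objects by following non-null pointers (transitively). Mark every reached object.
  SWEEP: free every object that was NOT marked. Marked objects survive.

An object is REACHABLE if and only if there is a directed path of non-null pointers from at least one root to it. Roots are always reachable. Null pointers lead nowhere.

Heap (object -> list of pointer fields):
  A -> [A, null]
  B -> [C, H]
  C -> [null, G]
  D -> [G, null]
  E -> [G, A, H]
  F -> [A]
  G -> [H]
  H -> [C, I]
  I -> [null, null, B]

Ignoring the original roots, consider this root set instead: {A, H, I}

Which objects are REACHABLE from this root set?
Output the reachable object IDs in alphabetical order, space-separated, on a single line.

Roots: A H I
Mark A: refs=A null, marked=A
Mark H: refs=C I, marked=A H
Mark I: refs=null null B, marked=A H I
Mark C: refs=null G, marked=A C H I
Mark B: refs=C H, marked=A B C H I
Mark G: refs=H, marked=A B C G H I
Unmarked (collected): D E F

Answer: A B C G H I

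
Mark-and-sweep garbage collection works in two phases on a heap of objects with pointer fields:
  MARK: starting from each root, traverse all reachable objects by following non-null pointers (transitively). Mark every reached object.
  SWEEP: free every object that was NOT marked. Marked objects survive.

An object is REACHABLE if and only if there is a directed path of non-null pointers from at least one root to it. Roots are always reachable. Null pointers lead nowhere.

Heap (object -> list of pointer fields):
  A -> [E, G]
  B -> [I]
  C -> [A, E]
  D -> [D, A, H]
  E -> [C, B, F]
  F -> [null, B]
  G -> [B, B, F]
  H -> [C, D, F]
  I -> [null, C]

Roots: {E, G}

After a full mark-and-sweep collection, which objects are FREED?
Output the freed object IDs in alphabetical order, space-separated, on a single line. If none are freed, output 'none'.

Answer: D H

Derivation:
Roots: E G
Mark E: refs=C B F, marked=E
Mark G: refs=B B F, marked=E G
Mark C: refs=A E, marked=C E G
Mark B: refs=I, marked=B C E G
Mark F: refs=null B, marked=B C E F G
Mark A: refs=E G, marked=A B C E F G
Mark I: refs=null C, marked=A B C E F G I
Unmarked (collected): D H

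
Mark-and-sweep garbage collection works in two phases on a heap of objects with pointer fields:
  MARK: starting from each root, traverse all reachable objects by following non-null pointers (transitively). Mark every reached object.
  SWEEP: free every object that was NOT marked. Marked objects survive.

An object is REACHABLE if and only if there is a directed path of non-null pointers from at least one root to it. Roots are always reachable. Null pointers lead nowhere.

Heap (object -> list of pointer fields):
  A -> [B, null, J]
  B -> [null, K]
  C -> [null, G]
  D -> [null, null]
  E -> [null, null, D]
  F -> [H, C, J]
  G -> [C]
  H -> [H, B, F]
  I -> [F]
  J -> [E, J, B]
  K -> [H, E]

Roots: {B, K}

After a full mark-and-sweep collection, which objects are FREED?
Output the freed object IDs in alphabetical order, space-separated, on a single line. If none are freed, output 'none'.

Roots: B K
Mark B: refs=null K, marked=B
Mark K: refs=H E, marked=B K
Mark H: refs=H B F, marked=B H K
Mark E: refs=null null D, marked=B E H K
Mark F: refs=H C J, marked=B E F H K
Mark D: refs=null null, marked=B D E F H K
Mark C: refs=null G, marked=B C D E F H K
Mark J: refs=E J B, marked=B C D E F H J K
Mark G: refs=C, marked=B C D E F G H J K
Unmarked (collected): A I

Answer: A I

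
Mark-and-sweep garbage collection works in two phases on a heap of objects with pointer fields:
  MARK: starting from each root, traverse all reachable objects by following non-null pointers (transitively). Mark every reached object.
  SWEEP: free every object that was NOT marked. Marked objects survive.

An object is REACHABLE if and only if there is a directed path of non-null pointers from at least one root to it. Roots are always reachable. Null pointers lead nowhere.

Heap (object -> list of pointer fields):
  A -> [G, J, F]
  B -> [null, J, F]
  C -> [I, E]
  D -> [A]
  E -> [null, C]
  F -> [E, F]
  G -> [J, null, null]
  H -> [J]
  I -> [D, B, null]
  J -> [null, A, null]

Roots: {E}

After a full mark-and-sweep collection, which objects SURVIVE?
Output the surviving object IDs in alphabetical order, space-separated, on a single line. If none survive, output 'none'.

Roots: E
Mark E: refs=null C, marked=E
Mark C: refs=I E, marked=C E
Mark I: refs=D B null, marked=C E I
Mark D: refs=A, marked=C D E I
Mark B: refs=null J F, marked=B C D E I
Mark A: refs=G J F, marked=A B C D E I
Mark J: refs=null A null, marked=A B C D E I J
Mark F: refs=E F, marked=A B C D E F I J
Mark G: refs=J null null, marked=A B C D E F G I J
Unmarked (collected): H

Answer: A B C D E F G I J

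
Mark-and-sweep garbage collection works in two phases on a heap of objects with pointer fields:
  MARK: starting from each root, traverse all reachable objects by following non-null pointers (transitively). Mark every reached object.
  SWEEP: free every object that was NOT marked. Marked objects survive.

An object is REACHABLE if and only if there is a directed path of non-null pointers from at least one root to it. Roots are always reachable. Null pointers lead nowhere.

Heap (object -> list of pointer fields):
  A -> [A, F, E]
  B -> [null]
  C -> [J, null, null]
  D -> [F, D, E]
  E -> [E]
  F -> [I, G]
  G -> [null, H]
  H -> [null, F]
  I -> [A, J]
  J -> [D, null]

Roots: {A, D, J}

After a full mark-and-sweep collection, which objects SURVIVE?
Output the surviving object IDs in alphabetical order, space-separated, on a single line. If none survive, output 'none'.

Answer: A D E F G H I J

Derivation:
Roots: A D J
Mark A: refs=A F E, marked=A
Mark D: refs=F D E, marked=A D
Mark J: refs=D null, marked=A D J
Mark F: refs=I G, marked=A D F J
Mark E: refs=E, marked=A D E F J
Mark I: refs=A J, marked=A D E F I J
Mark G: refs=null H, marked=A D E F G I J
Mark H: refs=null F, marked=A D E F G H I J
Unmarked (collected): B C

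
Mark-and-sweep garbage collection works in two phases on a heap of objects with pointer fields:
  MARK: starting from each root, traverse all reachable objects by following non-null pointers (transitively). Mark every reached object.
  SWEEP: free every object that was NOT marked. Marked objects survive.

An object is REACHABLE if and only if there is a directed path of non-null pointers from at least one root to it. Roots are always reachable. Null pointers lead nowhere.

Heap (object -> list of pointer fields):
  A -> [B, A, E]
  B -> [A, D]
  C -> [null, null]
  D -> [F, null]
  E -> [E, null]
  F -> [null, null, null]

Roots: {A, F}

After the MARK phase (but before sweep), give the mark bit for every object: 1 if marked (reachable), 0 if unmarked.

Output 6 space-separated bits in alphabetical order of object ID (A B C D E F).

Answer: 1 1 0 1 1 1

Derivation:
Roots: A F
Mark A: refs=B A E, marked=A
Mark F: refs=null null null, marked=A F
Mark B: refs=A D, marked=A B F
Mark E: refs=E null, marked=A B E F
Mark D: refs=F null, marked=A B D E F
Unmarked (collected): C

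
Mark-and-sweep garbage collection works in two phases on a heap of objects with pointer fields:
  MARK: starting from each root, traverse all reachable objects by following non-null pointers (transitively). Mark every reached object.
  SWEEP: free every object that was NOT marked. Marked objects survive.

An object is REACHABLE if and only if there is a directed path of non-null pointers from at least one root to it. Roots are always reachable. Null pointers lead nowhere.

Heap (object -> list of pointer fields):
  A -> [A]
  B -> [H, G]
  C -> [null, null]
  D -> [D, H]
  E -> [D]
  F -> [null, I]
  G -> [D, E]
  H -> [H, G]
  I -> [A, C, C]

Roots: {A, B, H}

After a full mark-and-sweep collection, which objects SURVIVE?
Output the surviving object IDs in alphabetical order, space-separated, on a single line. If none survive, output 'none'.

Answer: A B D E G H

Derivation:
Roots: A B H
Mark A: refs=A, marked=A
Mark B: refs=H G, marked=A B
Mark H: refs=H G, marked=A B H
Mark G: refs=D E, marked=A B G H
Mark D: refs=D H, marked=A B D G H
Mark E: refs=D, marked=A B D E G H
Unmarked (collected): C F I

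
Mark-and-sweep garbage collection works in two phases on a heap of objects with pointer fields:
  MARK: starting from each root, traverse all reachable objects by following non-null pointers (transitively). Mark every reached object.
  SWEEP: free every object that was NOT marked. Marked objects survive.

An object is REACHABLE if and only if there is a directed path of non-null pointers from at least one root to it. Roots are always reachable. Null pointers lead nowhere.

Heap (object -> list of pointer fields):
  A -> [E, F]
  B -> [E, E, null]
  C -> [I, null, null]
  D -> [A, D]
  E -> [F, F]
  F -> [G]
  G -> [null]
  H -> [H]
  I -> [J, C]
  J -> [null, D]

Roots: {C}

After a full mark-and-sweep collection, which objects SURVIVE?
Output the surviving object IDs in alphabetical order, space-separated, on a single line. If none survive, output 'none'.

Answer: A C D E F G I J

Derivation:
Roots: C
Mark C: refs=I null null, marked=C
Mark I: refs=J C, marked=C I
Mark J: refs=null D, marked=C I J
Mark D: refs=A D, marked=C D I J
Mark A: refs=E F, marked=A C D I J
Mark E: refs=F F, marked=A C D E I J
Mark F: refs=G, marked=A C D E F I J
Mark G: refs=null, marked=A C D E F G I J
Unmarked (collected): B H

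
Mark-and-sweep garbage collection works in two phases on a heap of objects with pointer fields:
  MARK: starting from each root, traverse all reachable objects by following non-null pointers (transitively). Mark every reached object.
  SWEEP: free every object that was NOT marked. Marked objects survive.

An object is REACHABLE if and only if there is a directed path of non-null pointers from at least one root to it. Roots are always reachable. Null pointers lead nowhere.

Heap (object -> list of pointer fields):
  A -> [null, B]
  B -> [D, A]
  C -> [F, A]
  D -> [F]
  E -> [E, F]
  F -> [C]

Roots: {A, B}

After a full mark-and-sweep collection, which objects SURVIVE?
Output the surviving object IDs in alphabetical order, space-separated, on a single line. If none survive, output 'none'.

Answer: A B C D F

Derivation:
Roots: A B
Mark A: refs=null B, marked=A
Mark B: refs=D A, marked=A B
Mark D: refs=F, marked=A B D
Mark F: refs=C, marked=A B D F
Mark C: refs=F A, marked=A B C D F
Unmarked (collected): E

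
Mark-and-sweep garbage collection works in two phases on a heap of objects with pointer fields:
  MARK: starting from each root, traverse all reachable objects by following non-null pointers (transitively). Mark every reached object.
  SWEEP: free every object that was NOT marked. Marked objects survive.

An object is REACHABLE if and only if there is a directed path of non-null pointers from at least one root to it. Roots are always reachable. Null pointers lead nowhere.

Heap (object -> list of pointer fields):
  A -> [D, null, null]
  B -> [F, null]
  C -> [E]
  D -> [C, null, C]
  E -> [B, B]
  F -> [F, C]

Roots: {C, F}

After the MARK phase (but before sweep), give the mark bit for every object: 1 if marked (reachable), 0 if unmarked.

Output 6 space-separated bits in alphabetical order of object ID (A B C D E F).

Answer: 0 1 1 0 1 1

Derivation:
Roots: C F
Mark C: refs=E, marked=C
Mark F: refs=F C, marked=C F
Mark E: refs=B B, marked=C E F
Mark B: refs=F null, marked=B C E F
Unmarked (collected): A D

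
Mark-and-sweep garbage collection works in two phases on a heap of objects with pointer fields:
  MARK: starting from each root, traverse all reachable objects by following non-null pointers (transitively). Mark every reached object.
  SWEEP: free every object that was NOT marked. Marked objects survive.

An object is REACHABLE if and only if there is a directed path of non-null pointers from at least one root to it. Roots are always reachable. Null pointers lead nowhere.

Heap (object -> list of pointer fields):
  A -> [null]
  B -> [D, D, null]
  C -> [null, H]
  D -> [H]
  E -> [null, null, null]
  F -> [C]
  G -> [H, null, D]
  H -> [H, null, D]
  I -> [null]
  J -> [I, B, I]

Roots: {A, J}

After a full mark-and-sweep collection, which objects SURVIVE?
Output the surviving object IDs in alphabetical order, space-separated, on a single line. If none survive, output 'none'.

Answer: A B D H I J

Derivation:
Roots: A J
Mark A: refs=null, marked=A
Mark J: refs=I B I, marked=A J
Mark I: refs=null, marked=A I J
Mark B: refs=D D null, marked=A B I J
Mark D: refs=H, marked=A B D I J
Mark H: refs=H null D, marked=A B D H I J
Unmarked (collected): C E F G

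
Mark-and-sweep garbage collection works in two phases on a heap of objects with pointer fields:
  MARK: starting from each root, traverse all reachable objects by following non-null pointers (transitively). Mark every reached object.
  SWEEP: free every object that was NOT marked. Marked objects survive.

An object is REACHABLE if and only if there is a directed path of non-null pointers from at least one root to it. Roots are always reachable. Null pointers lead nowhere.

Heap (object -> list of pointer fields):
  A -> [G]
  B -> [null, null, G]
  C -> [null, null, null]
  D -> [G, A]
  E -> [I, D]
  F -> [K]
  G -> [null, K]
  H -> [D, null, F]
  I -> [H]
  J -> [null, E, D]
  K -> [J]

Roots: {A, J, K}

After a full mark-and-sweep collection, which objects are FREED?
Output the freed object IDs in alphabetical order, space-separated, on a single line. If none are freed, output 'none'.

Roots: A J K
Mark A: refs=G, marked=A
Mark J: refs=null E D, marked=A J
Mark K: refs=J, marked=A J K
Mark G: refs=null K, marked=A G J K
Mark E: refs=I D, marked=A E G J K
Mark D: refs=G A, marked=A D E G J K
Mark I: refs=H, marked=A D E G I J K
Mark H: refs=D null F, marked=A D E G H I J K
Mark F: refs=K, marked=A D E F G H I J K
Unmarked (collected): B C

Answer: B C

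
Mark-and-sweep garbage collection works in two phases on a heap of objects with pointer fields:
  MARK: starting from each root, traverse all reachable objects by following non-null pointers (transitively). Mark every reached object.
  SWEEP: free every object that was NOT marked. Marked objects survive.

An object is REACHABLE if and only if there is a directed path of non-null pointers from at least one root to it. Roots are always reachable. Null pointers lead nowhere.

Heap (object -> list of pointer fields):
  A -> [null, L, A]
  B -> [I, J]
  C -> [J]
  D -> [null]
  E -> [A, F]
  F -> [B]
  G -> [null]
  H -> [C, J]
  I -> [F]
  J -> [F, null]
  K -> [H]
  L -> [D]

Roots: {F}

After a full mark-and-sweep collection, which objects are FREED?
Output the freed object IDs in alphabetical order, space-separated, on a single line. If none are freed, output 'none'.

Answer: A C D E G H K L

Derivation:
Roots: F
Mark F: refs=B, marked=F
Mark B: refs=I J, marked=B F
Mark I: refs=F, marked=B F I
Mark J: refs=F null, marked=B F I J
Unmarked (collected): A C D E G H K L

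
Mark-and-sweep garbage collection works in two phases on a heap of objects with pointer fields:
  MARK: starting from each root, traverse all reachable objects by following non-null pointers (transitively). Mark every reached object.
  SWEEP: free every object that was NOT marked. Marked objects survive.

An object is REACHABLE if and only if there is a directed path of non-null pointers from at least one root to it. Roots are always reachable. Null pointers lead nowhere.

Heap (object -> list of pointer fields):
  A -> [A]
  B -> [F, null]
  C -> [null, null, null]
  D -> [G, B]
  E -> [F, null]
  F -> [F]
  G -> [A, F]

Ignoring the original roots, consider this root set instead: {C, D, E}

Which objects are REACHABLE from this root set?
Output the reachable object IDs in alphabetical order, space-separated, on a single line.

Answer: A B C D E F G

Derivation:
Roots: C D E
Mark C: refs=null null null, marked=C
Mark D: refs=G B, marked=C D
Mark E: refs=F null, marked=C D E
Mark G: refs=A F, marked=C D E G
Mark B: refs=F null, marked=B C D E G
Mark F: refs=F, marked=B C D E F G
Mark A: refs=A, marked=A B C D E F G
Unmarked (collected): (none)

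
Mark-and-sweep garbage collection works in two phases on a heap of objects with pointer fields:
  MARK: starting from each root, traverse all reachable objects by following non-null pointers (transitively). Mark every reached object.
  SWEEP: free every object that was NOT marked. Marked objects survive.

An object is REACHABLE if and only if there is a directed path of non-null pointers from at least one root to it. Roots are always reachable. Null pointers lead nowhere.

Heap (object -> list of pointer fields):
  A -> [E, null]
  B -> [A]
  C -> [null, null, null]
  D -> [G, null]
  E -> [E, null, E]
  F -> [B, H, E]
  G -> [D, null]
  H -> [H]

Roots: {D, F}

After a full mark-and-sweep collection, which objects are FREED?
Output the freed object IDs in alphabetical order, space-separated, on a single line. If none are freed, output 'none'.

Roots: D F
Mark D: refs=G null, marked=D
Mark F: refs=B H E, marked=D F
Mark G: refs=D null, marked=D F G
Mark B: refs=A, marked=B D F G
Mark H: refs=H, marked=B D F G H
Mark E: refs=E null E, marked=B D E F G H
Mark A: refs=E null, marked=A B D E F G H
Unmarked (collected): C

Answer: C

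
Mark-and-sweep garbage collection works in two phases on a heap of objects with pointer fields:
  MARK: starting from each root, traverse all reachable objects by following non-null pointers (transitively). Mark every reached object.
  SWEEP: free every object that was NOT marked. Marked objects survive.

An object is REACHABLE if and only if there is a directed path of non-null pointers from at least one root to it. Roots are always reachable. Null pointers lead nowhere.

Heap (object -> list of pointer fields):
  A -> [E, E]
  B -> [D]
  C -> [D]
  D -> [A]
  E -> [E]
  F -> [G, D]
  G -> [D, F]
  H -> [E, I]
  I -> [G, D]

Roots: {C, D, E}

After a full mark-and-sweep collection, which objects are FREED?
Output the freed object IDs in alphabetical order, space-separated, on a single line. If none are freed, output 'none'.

Roots: C D E
Mark C: refs=D, marked=C
Mark D: refs=A, marked=C D
Mark E: refs=E, marked=C D E
Mark A: refs=E E, marked=A C D E
Unmarked (collected): B F G H I

Answer: B F G H I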